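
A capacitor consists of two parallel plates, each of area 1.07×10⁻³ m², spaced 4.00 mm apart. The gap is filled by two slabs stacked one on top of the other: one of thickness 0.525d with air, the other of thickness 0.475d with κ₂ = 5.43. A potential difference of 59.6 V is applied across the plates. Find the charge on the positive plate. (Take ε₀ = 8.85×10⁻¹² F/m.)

Q ≈ 230 pC

Stacked slabs ⇒ two capacitors in series, each with the full plate area.
C₁ = κ₁ε₀A/d₁ = 1.00 × 8.85×10⁻¹² × 1.07×10⁻³ / 2.10×10⁻³ = 4.51×10⁻¹² F.
C₂ = κ₂ε₀A/d₂ = 5.43 × 8.85×10⁻¹² × 1.07×10⁻³ / 1.90×10⁻³ = 2.71×10⁻¹¹ F.
C = (1/C₁ + 1/C₂)⁻¹ = 3.87×10⁻¹² F.
Q = CV = 3.87×10⁻¹² × 59.6 = 2.30×10⁻¹⁰ C.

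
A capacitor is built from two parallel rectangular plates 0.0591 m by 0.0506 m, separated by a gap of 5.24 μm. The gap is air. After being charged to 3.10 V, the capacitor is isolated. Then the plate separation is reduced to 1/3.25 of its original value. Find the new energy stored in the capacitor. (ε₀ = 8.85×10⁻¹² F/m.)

7.47 nJ

A = 0.0591 × 0.0506 m² = 2.99×10⁻³ m².
Initially C₁ = ε₀A/d = 8.85×10⁻¹² × 2.99×10⁻³ / 5.24×10⁻⁶ = 5.05×10⁻⁹ F.
U₁ = 2.43×10⁻⁸ J.
Isolated ⇒ Q is held fixed. C₂ = 3.25 C₁ and U = Q²/(2C), so U₂/U₁ = C₁/C₂ = 0.308.
U₂ = 0.308 × 2.43×10⁻⁸ = 7.47×10⁻⁹ J.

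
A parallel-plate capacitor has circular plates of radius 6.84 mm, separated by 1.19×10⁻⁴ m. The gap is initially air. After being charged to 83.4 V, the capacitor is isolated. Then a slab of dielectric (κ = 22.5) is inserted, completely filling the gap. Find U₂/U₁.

U₂/U₁ ≈ 0.0444

Isolated ⇒ Q is held fixed.
C₂ = 22.5 C₁ and U = Q²/(2C), so U₂/U₁ = C₁/C₂ = 0.0444.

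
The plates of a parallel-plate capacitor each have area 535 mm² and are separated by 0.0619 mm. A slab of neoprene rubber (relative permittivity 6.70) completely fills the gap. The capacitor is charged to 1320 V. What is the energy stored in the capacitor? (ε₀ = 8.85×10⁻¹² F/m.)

A = 535 mm² = 5.35×10⁻⁴ m².
C = κε₀A/d = 6.70 × 8.85×10⁻¹² × 5.35×10⁻⁴ / 6.19×10⁻⁵ = 5.12×10⁻¹⁰ F.
U = ½CV² = ½ × 5.12×10⁻¹⁰ × (1320)² = 4.46×10⁻⁴ J.

U ≈ 446 μJ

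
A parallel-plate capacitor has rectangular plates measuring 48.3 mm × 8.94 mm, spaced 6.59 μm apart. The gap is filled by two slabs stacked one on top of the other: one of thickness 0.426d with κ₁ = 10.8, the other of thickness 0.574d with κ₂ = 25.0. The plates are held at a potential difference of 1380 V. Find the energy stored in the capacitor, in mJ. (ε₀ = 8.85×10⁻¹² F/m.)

8.85 mJ

A = 48.3 × 8.94 mm² = 4.32×10⁻⁴ m².
Stacked slabs ⇒ two capacitors in series, each with the full plate area.
C₁ = κ₁ε₀A/d₁ = 10.8 × 8.85×10⁻¹² × 4.32×10⁻⁴ / 2.81×10⁻⁶ = 1.47×10⁻⁸ F.
C₂ = κ₂ε₀A/d₂ = 25.0 × 8.85×10⁻¹² × 4.32×10⁻⁴ / 3.78×10⁻⁶ = 2.53×10⁻⁸ F.
C = (1/C₁ + 1/C₂)⁻¹ = 9.29×10⁻⁹ F.
U = ½CV² = ½ × 9.29×10⁻⁹ × (1380)² = 8.85×10⁻³ J.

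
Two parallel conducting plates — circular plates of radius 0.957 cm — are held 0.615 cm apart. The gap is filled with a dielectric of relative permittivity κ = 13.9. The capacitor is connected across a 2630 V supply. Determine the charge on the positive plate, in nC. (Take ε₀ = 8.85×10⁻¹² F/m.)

15.1 nC

A = π(0.957 cm)² = 2.88×10⁻⁴ m².
C = κε₀A/d = 13.9 × 8.85×10⁻¹² × 2.88×10⁻⁴ / 6.15×10⁻³ = 5.76×10⁻¹² F.
Q = CV = 5.76×10⁻¹² × 2630 = 1.51×10⁻⁸ C.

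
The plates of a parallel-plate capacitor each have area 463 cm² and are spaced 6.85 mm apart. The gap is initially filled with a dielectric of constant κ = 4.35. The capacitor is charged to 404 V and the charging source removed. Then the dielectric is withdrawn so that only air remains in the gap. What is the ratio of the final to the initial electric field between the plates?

Isolated ⇒ Q is held fixed.
V₂ = Q/C₂ = V₁/0.230; E = V/d, so E₂/E₁ = (V₂/V₁)(d₁/d₂) = 4.35.

4.35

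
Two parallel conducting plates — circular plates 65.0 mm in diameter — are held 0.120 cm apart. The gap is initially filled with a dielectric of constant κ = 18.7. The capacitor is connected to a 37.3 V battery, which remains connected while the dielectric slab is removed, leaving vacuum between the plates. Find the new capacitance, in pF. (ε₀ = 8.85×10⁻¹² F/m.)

A = π(65.0/2 mm)² = 3.32×10⁻³ m².
Initially C₁ = κε₀A/d = 18.7 × 8.85×10⁻¹² × 3.32×10⁻³ / 1.20×10⁻³ = 4.58×10⁻¹⁰ F.
C = κε₀A/d scales with κ, so C₂/C₁ = 1/κ = 1/18.7 = 0.0535.
C₂ = 0.0535 × 4.58×10⁻¹⁰ = 2.45×10⁻¹¹ F.

C ≈ 24.5 pF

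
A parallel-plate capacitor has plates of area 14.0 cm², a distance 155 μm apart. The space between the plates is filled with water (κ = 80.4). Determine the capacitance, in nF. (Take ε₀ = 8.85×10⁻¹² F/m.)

A = 14.0 cm² = 1.40×10⁻³ m².
C = κε₀A/d = 80.4 × 8.85×10⁻¹² × 1.40×10⁻³ / 1.55×10⁻⁴ = 6.43×10⁻⁹ F.

C ≈ 6.43 nF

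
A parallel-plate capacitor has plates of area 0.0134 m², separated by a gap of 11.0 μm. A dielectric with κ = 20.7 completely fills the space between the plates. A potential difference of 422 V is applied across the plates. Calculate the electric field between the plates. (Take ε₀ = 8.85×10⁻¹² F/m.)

38.4 MV/m

E = V/d = 422 / 1.10×10⁻⁵ = 3.84×10⁷ V/m.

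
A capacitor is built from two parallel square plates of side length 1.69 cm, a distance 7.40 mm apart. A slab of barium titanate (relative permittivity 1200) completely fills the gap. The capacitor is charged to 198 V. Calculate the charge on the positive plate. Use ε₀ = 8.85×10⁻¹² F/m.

81.2 nC

A = (1.69 cm)² = 2.86×10⁻⁴ m².
C = κε₀A/d = 1200 × 8.85×10⁻¹² × 2.86×10⁻⁴ / 7.40×10⁻³ = 4.10×10⁻¹⁰ F.
Q = CV = 4.10×10⁻¹⁰ × 198 = 8.12×10⁻⁸ C.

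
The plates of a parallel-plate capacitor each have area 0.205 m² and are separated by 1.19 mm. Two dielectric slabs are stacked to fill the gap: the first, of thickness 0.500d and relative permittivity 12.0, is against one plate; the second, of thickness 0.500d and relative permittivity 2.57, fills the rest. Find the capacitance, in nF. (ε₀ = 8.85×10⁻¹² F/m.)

C ≈ 6.45 nF

Stacked slabs ⇒ two capacitors in series, each with the full plate area.
C₁ = κ₁ε₀A/d₁ = 12.0 × 8.85×10⁻¹² × 0.205 / 5.95×10⁻⁴ = 3.66×10⁻⁸ F.
C₂ = κ₂ε₀A/d₂ = 2.57 × 8.85×10⁻¹² × 0.205 / 5.95×10⁻⁴ = 7.84×10⁻⁹ F.
C = (1/C₁ + 1/C₂)⁻¹ = 6.45×10⁻⁹ F.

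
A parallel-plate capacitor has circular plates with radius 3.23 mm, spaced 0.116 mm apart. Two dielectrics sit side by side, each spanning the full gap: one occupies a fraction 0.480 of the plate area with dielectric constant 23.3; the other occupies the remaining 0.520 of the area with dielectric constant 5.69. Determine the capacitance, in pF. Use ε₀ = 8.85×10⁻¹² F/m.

C ≈ 35.4 pF

A = π(3.23 mm)² = 3.28×10⁻⁵ m².
Side-by-side slabs ⇒ two capacitors in parallel, each spanning the full gap.
C₁ = κ₁ε₀A₁/d = 23.3 × 8.85×10⁻¹² × 1.57×10⁻⁵ / 1.16×10⁻⁴ = 2.80×10⁻¹¹ F.
C₂ = κ₂ε₀A₂/d = 5.69 × 8.85×10⁻¹² × 1.70×10⁻⁵ / 1.16×10⁻⁴ = 7.40×10⁻¹² F.
C = C₁ + C₂ = 3.54×10⁻¹¹ F.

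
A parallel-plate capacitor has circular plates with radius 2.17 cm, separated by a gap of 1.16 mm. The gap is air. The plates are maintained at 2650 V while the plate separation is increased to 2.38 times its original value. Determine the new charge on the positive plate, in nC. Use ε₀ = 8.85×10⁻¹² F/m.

A = π(2.17 cm)² = 1.48×10⁻³ m².
Initially C₁ = ε₀A/d = 8.85×10⁻¹² × 1.48×10⁻³ / 1.16×10⁻³ = 1.13×10⁻¹¹ F.
Q₁ = 2.99×10⁻⁸ C.
Battery connected ⇒ V is held fixed. C₂ = 0.420 C₁ and Q = CV, so Q₂/Q₁ = C₂/C₁ = 0.420.
Q₂ = 0.420 × 2.99×10⁻⁸ = 1.26×10⁻⁸ C.

12.6 nC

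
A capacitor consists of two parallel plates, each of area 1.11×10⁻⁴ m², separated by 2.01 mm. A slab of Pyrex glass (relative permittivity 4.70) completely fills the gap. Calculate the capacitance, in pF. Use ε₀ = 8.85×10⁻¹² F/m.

C = κε₀A/d = 4.70 × 8.85×10⁻¹² × 1.11×10⁻⁴ / 2.01×10⁻³ = 2.30×10⁻¹² F.

2.30 pF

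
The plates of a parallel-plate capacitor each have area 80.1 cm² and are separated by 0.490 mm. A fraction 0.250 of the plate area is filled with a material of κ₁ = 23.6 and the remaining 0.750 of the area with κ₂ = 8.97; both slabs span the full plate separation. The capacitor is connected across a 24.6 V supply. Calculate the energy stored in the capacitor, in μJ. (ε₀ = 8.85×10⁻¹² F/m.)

0.553 μJ

A = 80.1 cm² = 8.01×10⁻³ m².
Side-by-side slabs ⇒ two capacitors in parallel, each spanning the full gap.
C₁ = κ₁ε₀A₁/d = 23.6 × 8.85×10⁻¹² × 2.00×10⁻³ / 4.90×10⁻⁴ = 8.54×10⁻¹⁰ F.
C₂ = κ₂ε₀A₂/d = 8.97 × 8.85×10⁻¹² × 6.01×10⁻³ / 4.90×10⁻⁴ = 9.73×10⁻¹⁰ F.
C = C₁ + C₂ = 1.83×10⁻⁹ F.
U = ½CV² = ½ × 1.83×10⁻⁹ × (24.6)² = 5.53×10⁻⁷ J.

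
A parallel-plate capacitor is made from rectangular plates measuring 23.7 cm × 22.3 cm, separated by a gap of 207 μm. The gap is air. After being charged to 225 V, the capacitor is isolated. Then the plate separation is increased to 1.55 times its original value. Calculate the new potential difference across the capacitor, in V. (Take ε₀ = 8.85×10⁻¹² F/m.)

V ≈ 349 V

A = 23.7 × 22.3 cm² = 5.29×10⁻² m².
Initially C₁ = ε₀A/d = 8.85×10⁻¹² × 5.29×10⁻² / 2.07×10⁻⁴ = 2.26×10⁻⁹ F.
V₁ = 2.25×10² V.
Isolated ⇒ Q is held fixed. C₂ = 0.645 C₁ and V = Q/C, so V₂/V₁ = C₁/C₂ = 1.55.
V₂ = 1.55 × 2.25×10² = 3.49×10² V.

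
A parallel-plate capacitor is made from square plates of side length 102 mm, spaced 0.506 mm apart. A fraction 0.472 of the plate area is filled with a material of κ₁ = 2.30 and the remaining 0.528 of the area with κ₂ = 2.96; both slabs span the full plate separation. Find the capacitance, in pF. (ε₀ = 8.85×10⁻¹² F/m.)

C ≈ 482 pF

A = (102 mm)² = 1.04×10⁻² m².
Side-by-side slabs ⇒ two capacitors in parallel, each spanning the full gap.
C₁ = κ₁ε₀A₁/d = 2.30 × 8.85×10⁻¹² × 4.91×10⁻³ / 5.06×10⁻⁴ = 1.98×10⁻¹⁰ F.
C₂ = κ₂ε₀A₂/d = 2.96 × 8.85×10⁻¹² × 5.49×10⁻³ / 5.06×10⁻⁴ = 2.84×10⁻¹⁰ F.
C = C₁ + C₂ = 4.82×10⁻¹⁰ F.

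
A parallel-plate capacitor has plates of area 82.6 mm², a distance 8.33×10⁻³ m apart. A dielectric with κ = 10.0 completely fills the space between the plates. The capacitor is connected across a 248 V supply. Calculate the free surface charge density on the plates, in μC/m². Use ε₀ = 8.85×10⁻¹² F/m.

σ ≈ 2.63 μC/m²

A = 82.6 mm² = 8.26×10⁻⁵ m².
C = κε₀A/d = 10.0 × 8.85×10⁻¹² × 8.26×10⁻⁵ / 8.33×10⁻³ = 8.78×10⁻¹³ F.
σ = Q/A = CV/A = 8.78×10⁻¹³ × 248 / 8.26×10⁻⁵ = 2.63×10⁻⁶ C/m².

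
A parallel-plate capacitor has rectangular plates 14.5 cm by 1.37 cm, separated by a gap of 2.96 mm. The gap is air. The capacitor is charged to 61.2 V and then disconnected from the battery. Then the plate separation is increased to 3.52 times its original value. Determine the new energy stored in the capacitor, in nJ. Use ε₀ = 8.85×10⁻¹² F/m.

A = 14.5 × 1.37 cm² = 1.99×10⁻³ m².
Initially C₁ = ε₀A/d = 8.85×10⁻¹² × 1.99×10⁻³ / 2.96×10⁻³ = 5.94×10⁻¹² F.
U₁ = 1.11×10⁻⁸ J.
Isolated ⇒ Q is held fixed. C₂ = 0.284 C₁ and U = Q²/(2C), so U₂/U₁ = C₁/C₂ = 3.52.
U₂ = 3.52 × 1.11×10⁻⁸ = 3.92×10⁻⁸ J.

39.2 nJ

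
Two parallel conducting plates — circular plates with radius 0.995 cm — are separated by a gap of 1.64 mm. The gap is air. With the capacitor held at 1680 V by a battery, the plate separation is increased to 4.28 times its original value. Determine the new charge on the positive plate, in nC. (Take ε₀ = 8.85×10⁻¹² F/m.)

0.659 nC

A = π(0.995 cm)² = 3.11×10⁻⁴ m².
Initially C₁ = ε₀A/d = 8.85×10⁻¹² × 3.11×10⁻⁴ / 1.64×10⁻³ = 1.68×10⁻¹² F.
Q₁ = 2.82×10⁻⁹ C.
Battery connected ⇒ V is held fixed. C₂ = 0.234 C₁ and Q = CV, so Q₂/Q₁ = C₂/C₁ = 0.234.
Q₂ = 0.234 × 2.82×10⁻⁹ = 6.59×10⁻¹⁰ C.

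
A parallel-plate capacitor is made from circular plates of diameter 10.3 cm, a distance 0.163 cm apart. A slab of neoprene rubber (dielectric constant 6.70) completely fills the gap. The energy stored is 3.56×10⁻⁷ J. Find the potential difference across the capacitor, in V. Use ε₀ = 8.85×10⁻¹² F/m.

48.5 V

A = π(10.3/2 cm)² = 8.33×10⁻³ m².
C = κε₀A/d = 6.70 × 8.85×10⁻¹² × 8.33×10⁻³ / 1.63×10⁻³ = 3.03×10⁻¹⁰ F.
V = √(2U/C) = √(2 × 3.56×10⁻⁷ / 3.03×10⁻¹⁰) = 48.5 V.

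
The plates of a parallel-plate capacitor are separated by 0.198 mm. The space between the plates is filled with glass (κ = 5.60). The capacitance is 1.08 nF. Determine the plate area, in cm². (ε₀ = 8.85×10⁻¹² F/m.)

A = Cd/(κε₀) = 1.08×10⁻⁹ × 1.98×10⁻⁴ / (5.60 × 8.85×10⁻¹²) = 4.31×10⁻³ m².

A ≈ 43.1 cm²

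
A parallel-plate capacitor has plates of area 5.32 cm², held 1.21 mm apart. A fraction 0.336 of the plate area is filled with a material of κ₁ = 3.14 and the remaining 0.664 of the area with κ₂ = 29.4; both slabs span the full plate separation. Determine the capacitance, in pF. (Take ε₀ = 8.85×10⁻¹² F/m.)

C ≈ 80.1 pF

A = 5.32 cm² = 5.32×10⁻⁴ m².
Side-by-side slabs ⇒ two capacitors in parallel, each spanning the full gap.
C₁ = κ₁ε₀A₁/d = 3.14 × 8.85×10⁻¹² × 1.79×10⁻⁴ / 1.21×10⁻³ = 4.11×10⁻¹² F.
C₂ = κ₂ε₀A₂/d = 29.4 × 8.85×10⁻¹² × 3.53×10⁻⁴ / 1.21×10⁻³ = 7.60×10⁻¹¹ F.
C = C₁ + C₂ = 8.01×10⁻¹¹ F.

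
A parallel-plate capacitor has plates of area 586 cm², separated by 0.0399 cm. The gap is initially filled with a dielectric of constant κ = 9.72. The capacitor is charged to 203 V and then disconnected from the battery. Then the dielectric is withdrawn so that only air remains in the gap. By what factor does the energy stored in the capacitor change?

U₂/U₁ ≈ 9.72

Isolated ⇒ Q is held fixed.
C₂ = 0.103 C₁ and U = Q²/(2C), so U₂/U₁ = C₁/C₂ = 9.72.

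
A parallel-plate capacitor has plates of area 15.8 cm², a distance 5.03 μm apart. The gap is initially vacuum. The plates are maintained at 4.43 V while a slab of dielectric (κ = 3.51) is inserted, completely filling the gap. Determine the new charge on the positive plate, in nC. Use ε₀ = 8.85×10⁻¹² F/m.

43.2 nC

A = 15.8 cm² = 1.58×10⁻³ m².
Initially C₁ = ε₀A/d = 8.85×10⁻¹² × 1.58×10⁻³ / 5.03×10⁻⁶ = 2.78×10⁻⁹ F.
Q₁ = 1.23×10⁻⁸ C.
Battery connected ⇒ V is held fixed. C₂ = 3.51 C₁ and Q = CV, so Q₂/Q₁ = C₂/C₁ = 3.51.
Q₂ = 3.51 × 1.23×10⁻⁸ = 4.32×10⁻⁸ C.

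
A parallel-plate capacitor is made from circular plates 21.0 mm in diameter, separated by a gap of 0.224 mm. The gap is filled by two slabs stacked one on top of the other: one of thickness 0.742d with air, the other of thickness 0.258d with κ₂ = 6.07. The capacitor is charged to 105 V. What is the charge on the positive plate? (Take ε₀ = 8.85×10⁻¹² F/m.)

1.83 nC

A = π(21.0/2 mm)² = 3.46×10⁻⁴ m².
Stacked slabs ⇒ two capacitors in series, each with the full plate area.
C₁ = κ₁ε₀A/d₁ = 1.00 × 8.85×10⁻¹² × 3.46×10⁻⁴ / 1.66×10⁻⁴ = 1.84×10⁻¹¹ F.
C₂ = κ₂ε₀A/d₂ = 6.07 × 8.85×10⁻¹² × 3.46×10⁻⁴ / 5.78×10⁻⁵ = 3.22×10⁻¹⁰ F.
C = (1/C₁ + 1/C₂)⁻¹ = 1.74×10⁻¹¹ F.
Q = CV = 1.74×10⁻¹¹ × 105 = 1.83×10⁻⁹ C.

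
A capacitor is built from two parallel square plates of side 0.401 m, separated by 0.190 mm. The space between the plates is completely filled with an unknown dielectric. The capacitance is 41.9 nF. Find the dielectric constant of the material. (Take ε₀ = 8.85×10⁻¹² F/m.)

5.59

A = (0.401 m)² = 0.161 m².
κ = Cd/(ε₀A) = 4.19×10⁻⁸ × 1.90×10⁻⁴ / (8.85×10⁻¹² × 0.161) = 5.59.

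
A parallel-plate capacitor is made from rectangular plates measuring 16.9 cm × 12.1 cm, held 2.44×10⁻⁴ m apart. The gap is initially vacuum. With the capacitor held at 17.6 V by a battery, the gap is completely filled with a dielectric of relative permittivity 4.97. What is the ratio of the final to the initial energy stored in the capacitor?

Battery connected ⇒ V is held fixed.
C₂ = 4.97 C₁ and U = ½CV², so U₂/U₁ = C₂/C₁ = 4.97.

4.97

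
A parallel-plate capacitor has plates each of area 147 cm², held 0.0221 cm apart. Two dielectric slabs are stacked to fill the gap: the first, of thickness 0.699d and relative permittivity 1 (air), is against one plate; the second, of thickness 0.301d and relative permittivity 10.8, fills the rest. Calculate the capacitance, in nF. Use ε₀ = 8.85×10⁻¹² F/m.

0.810 nF

A = 147 cm² = 1.47×10⁻² m².
Stacked slabs ⇒ two capacitors in series, each with the full plate area.
C₁ = κ₁ε₀A/d₁ = 1.00 × 8.85×10⁻¹² × 1.47×10⁻² / 1.54×10⁻⁴ = 8.42×10⁻¹⁰ F.
C₂ = κ₂ε₀A/d₂ = 10.8 × 8.85×10⁻¹² × 1.47×10⁻² / 6.65×10⁻⁵ = 2.11×10⁻⁸ F.
C = (1/C₁ + 1/C₂)⁻¹ = 8.10×10⁻¹⁰ F.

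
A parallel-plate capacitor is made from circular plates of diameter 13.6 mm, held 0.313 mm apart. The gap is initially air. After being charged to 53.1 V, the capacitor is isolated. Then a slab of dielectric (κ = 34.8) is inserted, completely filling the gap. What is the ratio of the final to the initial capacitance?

C = κε₀A/d scales with κ, so C₂/C₁ = κ = 34.8.

34.8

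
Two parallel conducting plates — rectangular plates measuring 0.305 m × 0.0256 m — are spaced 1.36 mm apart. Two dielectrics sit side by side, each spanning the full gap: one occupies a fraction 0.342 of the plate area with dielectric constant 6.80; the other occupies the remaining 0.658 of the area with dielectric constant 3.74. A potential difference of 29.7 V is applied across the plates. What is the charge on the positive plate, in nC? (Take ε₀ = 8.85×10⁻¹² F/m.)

A = 0.305 × 0.0256 m² = 7.81×10⁻³ m².
Side-by-side slabs ⇒ two capacitors in parallel, each spanning the full gap.
C₁ = κ₁ε₀A₁/d = 6.80 × 8.85×10⁻¹² × 2.67×10⁻³ / 1.36×10⁻³ = 1.18×10⁻¹⁰ F.
C₂ = κ₂ε₀A₂/d = 3.74 × 8.85×10⁻¹² × 5.14×10⁻³ / 1.36×10⁻³ = 1.25×10⁻¹⁰ F.
C = C₁ + C₂ = 2.43×10⁻¹⁰ F.
Q = CV = 2.43×10⁻¹⁰ × 29.7 = 7.22×10⁻⁹ C.

Q ≈ 7.22 nC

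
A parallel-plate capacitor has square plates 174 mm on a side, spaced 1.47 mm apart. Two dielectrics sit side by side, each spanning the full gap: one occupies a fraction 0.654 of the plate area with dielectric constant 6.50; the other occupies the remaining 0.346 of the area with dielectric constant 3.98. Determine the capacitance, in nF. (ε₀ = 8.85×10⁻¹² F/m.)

1.03 nF

A = (174 mm)² = 3.03×10⁻² m².
Side-by-side slabs ⇒ two capacitors in parallel, each spanning the full gap.
C₁ = κ₁ε₀A₁/d = 6.50 × 8.85×10⁻¹² × 1.98×10⁻² / 1.47×10⁻³ = 7.75×10⁻¹⁰ F.
C₂ = κ₂ε₀A₂/d = 3.98 × 8.85×10⁻¹² × 1.05×10⁻² / 1.47×10⁻³ = 2.51×10⁻¹⁰ F.
C = C₁ + C₂ = 1.03×10⁻⁹ F.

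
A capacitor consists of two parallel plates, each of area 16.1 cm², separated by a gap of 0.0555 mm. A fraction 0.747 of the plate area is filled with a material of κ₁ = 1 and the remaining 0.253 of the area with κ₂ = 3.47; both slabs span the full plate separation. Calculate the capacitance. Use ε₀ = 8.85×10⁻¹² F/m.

C ≈ 417 pF

A = 16.1 cm² = 1.61×10⁻³ m².
Side-by-side slabs ⇒ two capacitors in parallel, each spanning the full gap.
C₁ = κ₁ε₀A₁/d = 1.00 × 8.85×10⁻¹² × 1.20×10⁻³ / 5.55×10⁻⁵ = 1.92×10⁻¹⁰ F.
C₂ = κ₂ε₀A₂/d = 3.47 × 8.85×10⁻¹² × 4.07×10⁻⁴ / 5.55×10⁻⁵ = 2.25×10⁻¹⁰ F.
C = C₁ + C₂ = 4.17×10⁻¹⁰ F.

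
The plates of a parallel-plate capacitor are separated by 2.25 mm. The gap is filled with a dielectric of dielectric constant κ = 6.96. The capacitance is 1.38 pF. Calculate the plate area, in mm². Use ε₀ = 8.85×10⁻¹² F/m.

A = Cd/(κε₀) = 1.38×10⁻¹² × 2.25×10⁻³ / (6.96 × 8.85×10⁻¹²) = 5.04×10⁻⁵ m².

A ≈ 50.4 mm²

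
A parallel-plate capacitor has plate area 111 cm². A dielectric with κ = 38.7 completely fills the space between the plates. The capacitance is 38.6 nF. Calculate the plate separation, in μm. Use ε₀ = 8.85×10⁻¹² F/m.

d ≈ 98.5 μm

A = 111 cm² = 1.11×10⁻² m².
d = κε₀A/C = 38.7 × 8.85×10⁻¹² × 1.11×10⁻² / 3.86×10⁻⁸ = 9.85×10⁻⁵ m.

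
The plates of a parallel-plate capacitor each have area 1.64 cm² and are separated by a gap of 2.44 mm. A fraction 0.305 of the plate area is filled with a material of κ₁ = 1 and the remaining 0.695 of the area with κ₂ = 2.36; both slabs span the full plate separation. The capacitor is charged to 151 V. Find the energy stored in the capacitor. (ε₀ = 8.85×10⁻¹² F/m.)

U ≈ 13.2 nJ

A = 1.64 cm² = 1.64×10⁻⁴ m².
Side-by-side slabs ⇒ two capacitors in parallel, each spanning the full gap.
C₁ = κ₁ε₀A₁/d = 1.00 × 8.85×10⁻¹² × 5.00×10⁻⁵ / 2.44×10⁻³ = 1.81×10⁻¹³ F.
C₂ = κ₂ε₀A₂/d = 2.36 × 8.85×10⁻¹² × 1.14×10⁻⁴ / 2.44×10⁻³ = 9.76×10⁻¹³ F.
C = C₁ + C₂ = 1.16×10⁻¹² F.
U = ½CV² = ½ × 1.16×10⁻¹² × (151)² = 1.32×10⁻⁸ J.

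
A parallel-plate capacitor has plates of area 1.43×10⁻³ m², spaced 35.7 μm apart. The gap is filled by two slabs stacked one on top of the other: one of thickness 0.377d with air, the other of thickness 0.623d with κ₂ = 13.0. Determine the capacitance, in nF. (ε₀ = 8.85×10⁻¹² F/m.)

0.834 nF

Stacked slabs ⇒ two capacitors in series, each with the full plate area.
C₁ = κ₁ε₀A/d₁ = 1.00 × 8.85×10⁻¹² × 1.43×10⁻³ / 1.35×10⁻⁵ = 9.40×10⁻¹⁰ F.
C₂ = κ₂ε₀A/d₂ = 13.0 × 8.85×10⁻¹² × 1.43×10⁻³ / 2.22×10⁻⁵ = 7.40×10⁻⁹ F.
C = (1/C₁ + 1/C₂)⁻¹ = 8.34×10⁻¹⁰ F.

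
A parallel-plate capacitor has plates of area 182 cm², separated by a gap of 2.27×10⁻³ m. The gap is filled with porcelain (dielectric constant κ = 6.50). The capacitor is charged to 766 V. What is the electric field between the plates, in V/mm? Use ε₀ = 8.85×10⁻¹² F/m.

E = V/d = 766 / 2.27×10⁻³ = 3.37×10⁵ V/m.

337 V/mm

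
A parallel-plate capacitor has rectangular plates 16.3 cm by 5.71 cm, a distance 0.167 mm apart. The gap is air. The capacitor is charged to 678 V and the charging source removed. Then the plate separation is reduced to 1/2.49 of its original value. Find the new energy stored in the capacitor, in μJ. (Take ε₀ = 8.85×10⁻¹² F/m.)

U ≈ 45.5 μJ

A = 16.3 × 5.71 cm² = 9.31×10⁻³ m².
Initially C₁ = ε₀A/d = 8.85×10⁻¹² × 9.31×10⁻³ / 1.67×10⁻⁴ = 4.93×10⁻¹⁰ F.
U₁ = 1.13×10⁻⁴ J.
Isolated ⇒ Q is held fixed. C₂ = 2.49 C₁ and U = Q²/(2C), so U₂/U₁ = C₁/C₂ = 0.402.
U₂ = 0.402 × 1.13×10⁻⁴ = 4.55×10⁻⁵ J.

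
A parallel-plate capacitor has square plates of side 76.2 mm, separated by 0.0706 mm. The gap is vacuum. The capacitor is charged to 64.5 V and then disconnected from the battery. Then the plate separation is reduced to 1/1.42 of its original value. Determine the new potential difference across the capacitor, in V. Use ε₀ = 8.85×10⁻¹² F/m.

A = (76.2 mm)² = 5.81×10⁻³ m².
Initially C₁ = ε₀A/d = 8.85×10⁻¹² × 5.81×10⁻³ / 7.06×10⁻⁵ = 7.28×10⁻¹⁰ F.
V₁ = 64.5 V.
Isolated ⇒ Q is held fixed. C₂ = 1.42 C₁ and V = Q/C, so V₂/V₁ = C₁/C₂ = 0.704.
V₂ = 0.704 × 64.5 = 45.4 V.

45.4 V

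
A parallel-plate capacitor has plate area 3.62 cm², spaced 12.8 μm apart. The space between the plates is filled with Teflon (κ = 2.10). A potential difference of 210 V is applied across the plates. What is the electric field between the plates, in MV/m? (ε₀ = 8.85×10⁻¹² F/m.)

16.4 MV/m

E = V/d = 210 / 1.28×10⁻⁵ = 1.64×10⁷ V/m.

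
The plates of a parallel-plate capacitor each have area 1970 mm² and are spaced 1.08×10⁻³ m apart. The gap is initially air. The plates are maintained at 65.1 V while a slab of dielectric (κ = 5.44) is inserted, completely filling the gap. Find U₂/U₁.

U₂/U₁ ≈ 5.44

Battery connected ⇒ V is held fixed.
C₂ = 5.44 C₁ and U = ½CV², so U₂/U₁ = C₂/C₁ = 5.44.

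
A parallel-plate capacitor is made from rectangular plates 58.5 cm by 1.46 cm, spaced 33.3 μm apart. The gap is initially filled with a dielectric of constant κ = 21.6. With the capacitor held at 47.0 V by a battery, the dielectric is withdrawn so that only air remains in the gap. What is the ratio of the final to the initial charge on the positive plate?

0.0463

Battery connected ⇒ V is held fixed.
C₂ = 0.0463 C₁ and Q = CV, so Q₂/Q₁ = C₂/C₁ = 0.0463.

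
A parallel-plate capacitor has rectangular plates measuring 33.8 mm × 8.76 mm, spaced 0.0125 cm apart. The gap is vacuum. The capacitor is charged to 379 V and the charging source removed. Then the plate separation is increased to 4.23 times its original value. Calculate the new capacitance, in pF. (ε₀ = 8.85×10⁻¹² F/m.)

A = 33.8 × 8.76 mm² = 2.96×10⁻⁴ m².
Initially C₁ = ε₀A/d = 8.85×10⁻¹² × 2.96×10⁻⁴ / 1.25×10⁻⁴ = 2.10×10⁻¹¹ F.
C = ε₀A/d scales as 1/d, so C₂/C₁ = d₁/d₂ = 1/4.23 = 0.236.
C₂ = 0.236 × 2.10×10⁻¹¹ = 4.96×10⁻¹² F.

4.96 pF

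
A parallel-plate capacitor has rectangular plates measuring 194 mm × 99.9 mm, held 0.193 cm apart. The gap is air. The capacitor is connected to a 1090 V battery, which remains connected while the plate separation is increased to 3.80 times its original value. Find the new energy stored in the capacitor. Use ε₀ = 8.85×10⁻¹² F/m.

13.9 μJ

A = 194 × 99.9 mm² = 1.94×10⁻² m².
Initially C₁ = ε₀A/d = 8.85×10⁻¹² × 1.94×10⁻² / 1.93×10⁻³ = 8.89×10⁻¹¹ F.
U₁ = 5.28×10⁻⁵ J.
Battery connected ⇒ V is held fixed. C₂ = 0.263 C₁ and U = ½CV², so U₂/U₁ = C₂/C₁ = 0.263.
U₂ = 0.263 × 5.28×10⁻⁵ = 1.39×10⁻⁵ J.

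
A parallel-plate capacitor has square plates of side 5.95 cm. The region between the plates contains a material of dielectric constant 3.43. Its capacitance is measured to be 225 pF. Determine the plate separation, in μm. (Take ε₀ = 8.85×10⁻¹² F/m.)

A = (5.95 cm)² = 3.54×10⁻³ m².
d = κε₀A/C = 3.43 × 8.85×10⁻¹² × 3.54×10⁻³ / 2.25×10⁻¹⁰ = 4.78×10⁻⁴ m.

d ≈ 478 μm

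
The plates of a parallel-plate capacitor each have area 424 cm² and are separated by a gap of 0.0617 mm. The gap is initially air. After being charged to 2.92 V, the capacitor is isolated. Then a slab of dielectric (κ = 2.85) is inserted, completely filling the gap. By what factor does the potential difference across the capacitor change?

Isolated ⇒ Q is held fixed.
C₂ = 2.85 C₁ and V = Q/C, so V₂/V₁ = C₁/C₂ = 0.351.

0.351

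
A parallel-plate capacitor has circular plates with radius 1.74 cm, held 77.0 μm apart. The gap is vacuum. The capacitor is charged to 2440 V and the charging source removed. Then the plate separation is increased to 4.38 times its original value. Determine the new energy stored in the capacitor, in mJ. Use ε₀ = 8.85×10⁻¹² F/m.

A = π(1.74 cm)² = 9.51×10⁻⁴ m².
Initially C₁ = ε₀A/d = 8.85×10⁻¹² × 9.51×10⁻⁴ / 7.70×10⁻⁵ = 1.09×10⁻¹⁰ F.
U₁ = 3.25×10⁻⁴ J.
Isolated ⇒ Q is held fixed. C₂ = 0.228 C₁ and U = Q²/(2C), so U₂/U₁ = C₁/C₂ = 4.38.
U₂ = 4.38 × 3.25×10⁻⁴ = 1.43×10⁻³ J.

1.43 mJ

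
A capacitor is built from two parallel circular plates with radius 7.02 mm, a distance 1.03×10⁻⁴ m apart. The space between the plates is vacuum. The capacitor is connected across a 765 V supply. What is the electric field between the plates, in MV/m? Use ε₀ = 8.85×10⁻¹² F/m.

E = V/d = 765 / 1.03×10⁻⁴ = 7.43×10⁶ V/m.

7.43 MV/m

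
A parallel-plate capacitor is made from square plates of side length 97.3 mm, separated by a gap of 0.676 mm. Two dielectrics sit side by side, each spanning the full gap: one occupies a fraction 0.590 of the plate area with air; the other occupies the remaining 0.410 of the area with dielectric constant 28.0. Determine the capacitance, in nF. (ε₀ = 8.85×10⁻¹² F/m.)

A = (97.3 mm)² = 9.47×10⁻³ m².
Side-by-side slabs ⇒ two capacitors in parallel, each spanning the full gap.
C₁ = κ₁ε₀A₁/d = 1.00 × 8.85×10⁻¹² × 5.59×10⁻³ / 6.76×10⁻⁴ = 7.31×10⁻¹¹ F.
C₂ = κ₂ε₀A₂/d = 28.0 × 8.85×10⁻¹² × 3.88×10⁻³ / 6.76×10⁻⁴ = 1.42×10⁻⁹ F.
C = C₁ + C₂ = 1.50×10⁻⁹ F.

C ≈ 1.50 nF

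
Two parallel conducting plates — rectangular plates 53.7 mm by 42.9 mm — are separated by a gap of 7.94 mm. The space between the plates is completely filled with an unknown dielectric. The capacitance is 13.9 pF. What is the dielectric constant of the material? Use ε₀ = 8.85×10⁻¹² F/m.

5.41

A = 53.7 × 42.9 mm² = 2.30×10⁻³ m².
κ = Cd/(ε₀A) = 1.39×10⁻¹¹ × 7.94×10⁻³ / (8.85×10⁻¹² × 2.30×10⁻³) = 5.41.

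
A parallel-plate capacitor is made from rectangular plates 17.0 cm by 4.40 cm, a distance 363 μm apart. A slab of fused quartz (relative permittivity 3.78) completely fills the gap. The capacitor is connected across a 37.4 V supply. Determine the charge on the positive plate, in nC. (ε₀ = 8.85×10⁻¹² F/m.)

25.8 nC

A = 17.0 × 4.40 cm² = 7.48×10⁻³ m².
C = κε₀A/d = 3.78 × 8.85×10⁻¹² × 7.48×10⁻³ / 3.63×10⁻⁴ = 6.89×10⁻¹⁰ F.
Q = CV = 6.89×10⁻¹⁰ × 37.4 = 2.58×10⁻⁸ C.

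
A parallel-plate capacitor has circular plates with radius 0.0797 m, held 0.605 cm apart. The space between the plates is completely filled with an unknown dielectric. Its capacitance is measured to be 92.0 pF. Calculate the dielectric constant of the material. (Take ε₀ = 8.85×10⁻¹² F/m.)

A = π(0.0797 m)² = 2.00×10⁻² m².
κ = Cd/(ε₀A) = 9.20×10⁻¹¹ × 6.05×10⁻³ / (8.85×10⁻¹² × 2.00×10⁻²) = 3.15.

κ ≈ 3.15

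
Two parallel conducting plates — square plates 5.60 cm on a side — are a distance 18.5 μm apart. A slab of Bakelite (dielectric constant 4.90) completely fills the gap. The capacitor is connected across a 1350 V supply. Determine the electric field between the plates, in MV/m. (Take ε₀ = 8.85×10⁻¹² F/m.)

E = V/d = 1350 / 1.85×10⁻⁵ = 7.30×10⁷ V/m.

73.0 MV/m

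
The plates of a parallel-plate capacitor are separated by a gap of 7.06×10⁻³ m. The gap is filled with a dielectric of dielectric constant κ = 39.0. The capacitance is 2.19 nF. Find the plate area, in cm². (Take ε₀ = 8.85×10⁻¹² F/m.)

A ≈ 448 cm²

A = Cd/(κε₀) = 2.19×10⁻⁹ × 7.06×10⁻³ / (39.0 × 8.85×10⁻¹²) = 4.48×10⁻² m².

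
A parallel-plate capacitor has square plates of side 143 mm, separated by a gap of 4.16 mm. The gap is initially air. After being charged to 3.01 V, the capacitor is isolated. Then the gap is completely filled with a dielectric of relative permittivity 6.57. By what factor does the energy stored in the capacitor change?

Isolated ⇒ Q is held fixed.
C₂ = 6.57 C₁ and U = Q²/(2C), so U₂/U₁ = C₁/C₂ = 0.152.

0.152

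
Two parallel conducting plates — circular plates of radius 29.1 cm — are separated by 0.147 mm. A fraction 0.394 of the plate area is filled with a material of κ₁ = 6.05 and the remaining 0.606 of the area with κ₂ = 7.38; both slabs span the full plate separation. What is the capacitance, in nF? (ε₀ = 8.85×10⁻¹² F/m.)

A = π(29.1 cm)² = 0.266 m².
Side-by-side slabs ⇒ two capacitors in parallel, each spanning the full gap.
C₁ = κ₁ε₀A₁/d = 6.05 × 8.85×10⁻¹² × 0.105 / 1.47×10⁻⁴ = 3.82×10⁻⁸ F.
C₂ = κ₂ε₀A₂/d = 7.38 × 8.85×10⁻¹² × 0.161 / 1.47×10⁻⁴ = 7.16×10⁻⁸ F.
C = C₁ + C₂ = 1.10×10⁻⁷ F.

110 nF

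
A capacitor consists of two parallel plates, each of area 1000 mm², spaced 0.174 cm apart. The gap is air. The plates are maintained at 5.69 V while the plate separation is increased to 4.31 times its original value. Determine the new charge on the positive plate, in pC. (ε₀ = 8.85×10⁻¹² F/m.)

A = 1000 mm² = 1.00×10⁻³ m².
Initially C₁ = ε₀A/d = 8.85×10⁻¹² × 1.00×10⁻³ / 1.74×10⁻³ = 5.09×10⁻¹² F.
Q₁ = 2.89×10⁻¹¹ C.
Battery connected ⇒ V is held fixed. C₂ = 0.232 C₁ and Q = CV, so Q₂/Q₁ = C₂/C₁ = 0.232.
Q₂ = 0.232 × 2.89×10⁻¹¹ = 6.71×10⁻¹² C.

Q ≈ 6.71 pC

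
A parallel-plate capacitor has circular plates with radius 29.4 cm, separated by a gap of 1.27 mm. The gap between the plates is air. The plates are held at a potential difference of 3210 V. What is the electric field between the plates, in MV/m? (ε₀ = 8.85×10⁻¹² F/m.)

E ≈ 2.53 MV/m

E = V/d = 3210 / 1.27×10⁻³ = 2.53×10⁶ V/m.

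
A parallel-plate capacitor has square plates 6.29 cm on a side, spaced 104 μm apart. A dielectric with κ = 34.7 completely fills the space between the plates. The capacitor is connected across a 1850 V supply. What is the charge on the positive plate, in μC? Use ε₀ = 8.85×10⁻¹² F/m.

A = (6.29 cm)² = 3.96×10⁻³ m².
C = κε₀A/d = 34.7 × 8.85×10⁻¹² × 3.96×10⁻³ / 1.04×10⁻⁴ = 1.17×10⁻⁸ F.
Q = CV = 1.17×10⁻⁸ × 1850 = 2.16×10⁻⁵ C.

Q ≈ 21.6 μC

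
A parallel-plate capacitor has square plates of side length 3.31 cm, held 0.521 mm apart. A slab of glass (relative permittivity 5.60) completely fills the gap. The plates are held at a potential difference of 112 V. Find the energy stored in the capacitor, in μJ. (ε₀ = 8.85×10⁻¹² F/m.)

A = (3.31 cm)² = 1.10×10⁻³ m².
C = κε₀A/d = 5.60 × 8.85×10⁻¹² × 1.10×10⁻³ / 5.21×10⁻⁴ = 1.04×10⁻¹⁰ F.
U = ½CV² = ½ × 1.04×10⁻¹⁰ × (112)² = 6.54×10⁻⁷ J.

0.654 μJ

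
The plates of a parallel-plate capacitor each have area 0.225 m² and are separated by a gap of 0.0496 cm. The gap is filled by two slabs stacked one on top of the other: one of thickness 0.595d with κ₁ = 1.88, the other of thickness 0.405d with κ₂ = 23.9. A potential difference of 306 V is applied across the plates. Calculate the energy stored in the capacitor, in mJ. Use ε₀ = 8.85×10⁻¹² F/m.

Stacked slabs ⇒ two capacitors in series, each with the full plate area.
C₁ = κ₁ε₀A/d₁ = 1.88 × 8.85×10⁻¹² × 0.225 / 2.95×10⁻⁴ = 1.27×10⁻⁸ F.
C₂ = κ₂ε₀A/d₂ = 23.9 × 8.85×10⁻¹² × 0.225 / 2.01×10⁻⁴ = 2.37×10⁻⁷ F.
C = (1/C₁ + 1/C₂)⁻¹ = 1.20×10⁻⁸ F.
U = ½CV² = ½ × 1.20×10⁻⁸ × (306)² = 5.64×10⁻⁴ J.

0.564 mJ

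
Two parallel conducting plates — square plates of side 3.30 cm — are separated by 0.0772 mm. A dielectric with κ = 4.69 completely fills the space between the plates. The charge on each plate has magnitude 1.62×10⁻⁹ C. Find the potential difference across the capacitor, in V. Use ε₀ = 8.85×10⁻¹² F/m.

A = (3.30 cm)² = 1.09×10⁻³ m².
C = κε₀A/d = 4.69 × 8.85×10⁻¹² × 1.09×10⁻³ / 7.72×10⁻⁵ = 5.85×10⁻¹⁰ F.
V = Q/C = 1.62×10⁻⁹ / 5.85×10⁻¹⁰ = 2.77 V.

2.77 V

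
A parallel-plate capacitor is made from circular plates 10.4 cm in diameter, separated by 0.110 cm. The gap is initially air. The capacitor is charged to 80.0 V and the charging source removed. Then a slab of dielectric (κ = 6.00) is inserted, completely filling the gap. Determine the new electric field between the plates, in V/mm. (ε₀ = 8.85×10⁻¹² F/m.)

12.1 V/mm

A = π(10.4/2 cm)² = 8.49×10⁻³ m².
Initially C₁ = ε₀A/d = 8.85×10⁻¹² × 8.49×10⁻³ / 1.10×10⁻³ = 6.83×10⁻¹¹ F.
E₁ = 7.27×10⁴ V/m.
Isolated ⇒ Q is held fixed. V₂ = Q/C₂ = V₁/6.00; E = V/d, so E₂/E₁ = (V₂/V₁)(d₁/d₂) = 0.167.
E₂ = 0.167 × 7.27×10⁴ = 1.21×10⁴ V/m.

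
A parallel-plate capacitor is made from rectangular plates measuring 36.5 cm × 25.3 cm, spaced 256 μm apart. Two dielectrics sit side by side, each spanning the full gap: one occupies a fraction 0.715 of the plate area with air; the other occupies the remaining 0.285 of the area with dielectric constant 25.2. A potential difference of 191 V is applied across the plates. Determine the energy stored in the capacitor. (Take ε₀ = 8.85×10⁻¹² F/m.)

A = 36.5 × 25.3 cm² = 9.23×10⁻² m².
Side-by-side slabs ⇒ two capacitors in parallel, each spanning the full gap.
C₁ = κ₁ε₀A₁/d = 1.00 × 8.85×10⁻¹² × 6.60×10⁻² / 2.56×10⁻⁴ = 2.28×10⁻⁹ F.
C₂ = κ₂ε₀A₂/d = 25.2 × 8.85×10⁻¹² × 2.63×10⁻² / 2.56×10⁻⁴ = 2.29×10⁻⁸ F.
C = C₁ + C₂ = 2.52×10⁻⁸ F.
U = ½CV² = ½ × 2.52×10⁻⁸ × (191)² = 4.60×10⁻⁴ J.

U ≈ 460 μJ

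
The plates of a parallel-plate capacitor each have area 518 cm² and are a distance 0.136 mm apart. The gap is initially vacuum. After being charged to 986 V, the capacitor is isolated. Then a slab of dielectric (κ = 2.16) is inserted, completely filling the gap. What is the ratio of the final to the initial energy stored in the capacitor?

Isolated ⇒ Q is held fixed.
C₂ = 2.16 C₁ and U = Q²/(2C), so U₂/U₁ = C₁/C₂ = 0.463.

0.463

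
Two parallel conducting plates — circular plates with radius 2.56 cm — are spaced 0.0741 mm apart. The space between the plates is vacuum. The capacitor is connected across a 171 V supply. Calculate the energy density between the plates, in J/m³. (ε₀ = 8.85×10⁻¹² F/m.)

E = V/d = 171 / 7.41×10⁻⁵ = 2.31×10⁶ V/m.
u = ½ε₀E² = ½ × 8.85×10⁻¹² × (2.31×10⁶)² = 23.6 J/m³.

u ≈ 23.6 J/m³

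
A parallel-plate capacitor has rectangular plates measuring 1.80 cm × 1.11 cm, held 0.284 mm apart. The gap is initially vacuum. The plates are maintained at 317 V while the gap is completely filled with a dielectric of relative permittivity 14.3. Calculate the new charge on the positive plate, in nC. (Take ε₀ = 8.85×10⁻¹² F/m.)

Q ≈ 28.2 nC

A = 1.80 × 1.11 cm² = 2.00×10⁻⁴ m².
Initially C₁ = ε₀A/d = 8.85×10⁻¹² × 2.00×10⁻⁴ / 2.84×10⁻⁴ = 6.23×10⁻¹² F.
Q₁ = 1.97×10⁻⁹ C.
Battery connected ⇒ V is held fixed. C₂ = 14.3 C₁ and Q = CV, so Q₂/Q₁ = C₂/C₁ = 14.3.
Q₂ = 14.3 × 1.97×10⁻⁹ = 2.82×10⁻⁸ C.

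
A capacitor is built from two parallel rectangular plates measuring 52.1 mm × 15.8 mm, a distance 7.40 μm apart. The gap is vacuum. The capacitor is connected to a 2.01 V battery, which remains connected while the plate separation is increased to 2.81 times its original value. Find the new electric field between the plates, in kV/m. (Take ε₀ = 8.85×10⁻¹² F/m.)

A = 52.1 × 15.8 mm² = 8.23×10⁻⁴ m².
Initially C₁ = ε₀A/d = 8.85×10⁻¹² × 8.23×10⁻⁴ / 7.40×10⁻⁶ = 9.84×10⁻¹⁰ F.
E₁ = 2.72×10⁵ V/m.
Battery connected ⇒ V is held fixed. E = V/d, so E₂/E₁ = d₁/d₂ = 0.356.
E₂ = 0.356 × 2.72×10⁵ = 9.67×10⁴ V/m.

96.7 kV/m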